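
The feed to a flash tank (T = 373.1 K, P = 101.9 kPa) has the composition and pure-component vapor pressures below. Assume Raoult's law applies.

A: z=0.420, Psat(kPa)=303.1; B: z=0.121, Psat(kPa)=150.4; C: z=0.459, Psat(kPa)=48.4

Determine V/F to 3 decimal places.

V/F = 0.717

Raoult's law: Kᵢ = Pᵢˢᵃᵗ/P = Pᵢˢᵃᵗ/101.9.
  K_A = 303.1/101.9 = 2.97448, K_B = 150.4/101.9 = 1.47596, K_C = 48.4/101.9 = 0.47498
Material balance + equilibrium reduce to Σ zᵢ(Kᵢ−1)/(1+V/F(Kᵢ−1)) = 0.
g(0) = ΣzᵢKᵢ − 1 = 0.646 and g(1) = 1 − Σzᵢ/Kᵢ = -0.190, so a root lies in (0, 1).
Iterate (Newton) starting at V/F = 0.5:
  V/F = 0.500: g = 0.1371, g' = -0.665 → V/F = 0.706
  V/F = 0.706: g = 0.0065, g' = -0.621 → V/F = 0.717
Converged at V/F = 0.717.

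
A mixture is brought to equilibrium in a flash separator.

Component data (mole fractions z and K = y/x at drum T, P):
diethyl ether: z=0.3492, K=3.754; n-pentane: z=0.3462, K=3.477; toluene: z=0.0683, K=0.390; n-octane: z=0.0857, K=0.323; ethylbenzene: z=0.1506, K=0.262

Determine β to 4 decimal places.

β = 0.8801

Let β = V/F and solve Σ zᵢ(Kᵢ−1)/(1+β(Kᵢ−1)) = 0.
Feasibility: ΣzᵢKᵢ = 2.6084, Σzᵢ/Kᵢ = 1.2079 — both > 1, two phases present.
Newton iteration, β⁰ = 0.4:
  β = 0.4000: g = 0.59598, g' = -1.4191 → β = 0.8200
  β = 0.8200: g = 0.08282, g' = -1.3070 → β = 0.8833
  β = 0.8833: g = -0.00484, g' = -1.4733 → β = 0.8801
Converged at β = 0.8801.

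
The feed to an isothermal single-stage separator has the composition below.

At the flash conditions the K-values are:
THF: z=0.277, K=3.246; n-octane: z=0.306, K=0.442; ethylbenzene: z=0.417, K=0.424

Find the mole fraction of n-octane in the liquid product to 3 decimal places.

x_n-octane = 0.337

Rachford–Rice: g(β) = Σ zᵢ(Kᵢ−1)/(1+β(Kᵢ−1)) = 0.
g(0) = ΣzᵢKᵢ − 1 = 0.211 and g(1) = 1 − Σzᵢ/Kᵢ = -0.761, so a root lies in (0, 1).
Iterate (Newton) starting at β = 0.47:
  β = 0.470: g = -0.2581, g' = -0.766 → β = 0.133
  β = 0.133: g = 0.0346, g' = -1.102 → β = 0.164
  β = 0.164: g = 0.0012, g' = -1.030 → β = 0.165
Converged at β = 0.165.
Compositions from xᵢ = zᵢ/(1+β(Kᵢ−1)), yᵢ = Kᵢxᵢ:
  THF: x = 0.202, y = 0.656
  n-octane: x = 0.337, y = 0.149
  ethylbenzene: x = 0.461, y = 0.195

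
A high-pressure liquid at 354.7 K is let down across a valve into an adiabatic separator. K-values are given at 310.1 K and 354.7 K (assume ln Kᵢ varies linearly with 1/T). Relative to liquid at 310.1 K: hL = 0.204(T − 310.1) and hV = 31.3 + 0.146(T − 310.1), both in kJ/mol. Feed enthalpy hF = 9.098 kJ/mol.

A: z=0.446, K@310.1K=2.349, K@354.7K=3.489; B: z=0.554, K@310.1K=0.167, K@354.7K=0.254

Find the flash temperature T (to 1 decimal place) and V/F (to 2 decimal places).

Adiabatic flash: solve Rachford–Rice at each trial T, then check hF = ψ·hV(T) + (1−ψ)·hL(T).
  T = 310.1 K: K = (2.349, 0.167), RR gives ψ = 0.125, H_out = 3.904 kJ/mol
  T = 354.7 K: K = (3.489, 0.254), RR gives ψ = 0.375, H_out = 19.874 kJ/mol
  T = 332.4 K: K = (2.901, 0.209), RR gives ψ = 0.272, H_out = 12.721 kJ/mol
  T = 321.2 K: K = (2.619, 0.187), RR gives ψ = 0.207, H_out = 8.599 kJ/mol
  T = 326.8 K: K = (2.759, 0.198), RR gives ψ = 0.241, H_out = 10.721 kJ/mol
  T = 324.0 K: K = (2.688, 0.193), RR gives ψ = 0.224, H_out = 9.677 kJ/mol
  T = 322.6 K: K = (2.654, 0.190), RR gives ψ = 0.216, H_out = 9.142 kJ/mol
Linear interpolation between T = 321.2 (H_out = 8.599) and T = 322.6 (H_out = 9.142) on hF = 9.098 gives T ≈ 322.5 K, at which ψ = 0.21.

T = 322.5 K, V/F = 0.21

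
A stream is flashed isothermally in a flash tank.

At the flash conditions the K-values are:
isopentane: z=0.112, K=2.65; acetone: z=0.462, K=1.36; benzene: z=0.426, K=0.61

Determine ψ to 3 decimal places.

ψ = 0.656

Rachford–Rice: g(ψ) = Σ zᵢ(Kᵢ−1)/(1+ψ(Kᵢ−1)) = 0.
Feasibility: ΣzᵢKᵢ = 1.185, Σzᵢ/Kᵢ = 1.080 — both > 1, two phases present.
Newton–Raphson from ψ = 0.68:
  ψ = 0.680: g = -0.0054, g' = -0.226 → ψ = 0.656
Converged at ψ = 0.656.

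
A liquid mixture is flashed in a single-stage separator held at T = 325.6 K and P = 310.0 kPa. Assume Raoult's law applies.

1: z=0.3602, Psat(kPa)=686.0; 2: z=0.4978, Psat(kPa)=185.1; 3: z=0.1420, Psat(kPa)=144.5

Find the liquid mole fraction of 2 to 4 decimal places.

Raoult's law: Kᵢ = Pᵢˢᵃᵗ/P = Pᵢˢᵃᵗ/310.0.
  K_1 = 686.0/310.0 = 2.212903, K_2 = 185.1/310.0 = 0.597097, K_3 = 144.5/310.0 = 0.466129
Material balance + equilibrium reduce to Σ zᵢ(Kᵢ−1)/(1+ψ(Kᵢ−1)) = 0.
g(0) = ΣzᵢKᵢ − 1 = 0.1605 and g(1) = 1 − Σzᵢ/Kᵢ = -0.3011, so a root lies in (0, 1).
Newton–Raphson from ψ = 0.61:
  ψ = 0.6100: g = -0.12724, g' = -0.4061 → ψ = 0.2967
  ψ = 0.2967: g = 0.00340, g' = -0.4479 → ψ = 0.3043
Converged at ψ = 0.3043.
Compositions from xᵢ = zᵢ/(1+ψ(Kᵢ−1)), yᵢ = Kᵢxᵢ:
  1: x = 0.2631, y = 0.5822
  2: x = 0.5674, y = 0.3388
  3: x = 0.1695, y = 0.0790

x_2 = 0.5674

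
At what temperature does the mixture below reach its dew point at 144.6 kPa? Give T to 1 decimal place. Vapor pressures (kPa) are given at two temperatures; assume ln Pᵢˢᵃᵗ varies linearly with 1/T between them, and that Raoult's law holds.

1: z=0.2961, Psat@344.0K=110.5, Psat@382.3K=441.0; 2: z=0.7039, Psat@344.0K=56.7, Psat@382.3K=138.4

Dew-point temperature: Σzᵢ·P/Pᵢˢᵃᵗ(T) = 1. Interpolate ln Pᵢˢᵃᵗ = aᵢ + bᵢ/T.
  T = 344.0 K: ΣzᵢP/Pᵢˢᵃᵗ = 2.1826
  T = 382.3 K: ΣzᵢP/Pᵢˢᵃᵗ = 0.8325
  T = 363.1 K: ΣzᵢP/Pᵢˢᵃᵗ = 1.3109
  T = 372.7 K: ΣzᵢP/Pᵢˢᵃᵗ = 1.0378
  T = 377.5 K: ΣzᵢP/Pᵢˢᵃᵗ = 0.9280
  T = 375.1 K: ΣzᵢP/Pᵢˢᵃᵗ = 0.9810
Interpolating between 372.7 K and 375.1 K gives T ≈ 374.3 K.

T = 374.3 K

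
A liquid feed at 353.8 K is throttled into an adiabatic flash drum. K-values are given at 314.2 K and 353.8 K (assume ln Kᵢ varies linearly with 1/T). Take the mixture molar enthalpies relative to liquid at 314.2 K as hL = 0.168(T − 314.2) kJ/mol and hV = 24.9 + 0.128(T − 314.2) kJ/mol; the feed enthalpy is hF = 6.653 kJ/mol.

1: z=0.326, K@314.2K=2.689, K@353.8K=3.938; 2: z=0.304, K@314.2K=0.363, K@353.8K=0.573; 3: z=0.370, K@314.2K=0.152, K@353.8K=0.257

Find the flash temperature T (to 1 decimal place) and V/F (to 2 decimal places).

Adiabatic flash: solve Rachford–Rice at each trial T, then check hF = ψ·hV(T) + (1−ψ)·hL(T).
  T = 314.2 K: K = (2.689, 0.363, 0.152), RR gives ψ = 0.034, H_out = 0.841 kJ/mol
  T = 353.8 K: K = (3.938, 0.573, 0.257), RR gives ψ = 0.305, H_out = 13.773 kJ/mol
  T = 334.0 K: K = (3.291, 0.462, 0.201), RR gives ψ = 0.182, H_out = 7.711 kJ/mol
  T = 324.1 K: K = (2.984, 0.411, 0.175), RR gives ψ = 0.113, H_out = 4.435 kJ/mol
  T = 329.1 K: K = (3.138, 0.437, 0.188), RR gives ψ = 0.149, H_out = 6.120 kJ/mol
  T = 331.6 K: K = (3.216, 0.450, 0.194), RR gives ψ = 0.166, H_out = 6.939 kJ/mol
  T = 330.4 K: K = (3.178, 0.443, 0.191), RR gives ψ = 0.158, H_out = 6.548 kJ/mol
Linear interpolation between T = 330.4 (H_out = 6.548) and T = 331.6 (H_out = 6.939) on hF = 6.653 gives T ≈ 330.7 K, at which ψ = 0.16.

T = 330.7 K, V/F = 0.16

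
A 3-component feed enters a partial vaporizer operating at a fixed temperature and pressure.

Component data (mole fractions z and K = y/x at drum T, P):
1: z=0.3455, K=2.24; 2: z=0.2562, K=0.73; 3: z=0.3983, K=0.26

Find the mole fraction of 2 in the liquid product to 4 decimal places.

x_2 = 0.2624

Rachford–Rice: g(ψ) = Σ zᵢ(Kᵢ−1)/(1+ψ(Kᵢ−1)) = 0.
g(0) = ΣzᵢKᵢ − 1 = 0.0645 and g(1) = 1 − Σzᵢ/Kᵢ = -1.0371, so a root lies in (0, 1).
Iterate (Newton) starting at ψ = 0.44:
  ψ = 0.4400: g = -0.23836, g' = -0.7260 → ψ = 0.1117
  ψ = 0.1117: g = -0.01631, g' = -0.6889 → ψ = 0.0880
  ψ = 0.0880: g = 0.00014, g' = -0.7010 → ψ = 0.0882
Converged at ψ = 0.0882.
Compositions from xᵢ = zᵢ/(1+ψ(Kᵢ−1)), yᵢ = Kᵢxᵢ:
  1: x = 0.3114, y = 0.6976
  2: x = 0.2624, y = 0.1916
  3: x = 0.4261, y = 0.1108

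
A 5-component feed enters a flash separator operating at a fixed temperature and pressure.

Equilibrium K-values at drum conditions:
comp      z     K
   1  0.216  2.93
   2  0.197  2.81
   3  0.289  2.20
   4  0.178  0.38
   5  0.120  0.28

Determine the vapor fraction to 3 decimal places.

ψ = 0.863

Iterate (Newton) starting at ψ = 0.4:
  ψ = 0.400: g = 0.4083, g' = -0.907 → ψ = 0.850
  ψ = 0.850: g = 0.0139, g' = -1.037 → ψ = 0.864
  ψ = 0.864: g = -0.0002, g' = -1.064 → ψ = 0.863
Converged at ψ = 0.863.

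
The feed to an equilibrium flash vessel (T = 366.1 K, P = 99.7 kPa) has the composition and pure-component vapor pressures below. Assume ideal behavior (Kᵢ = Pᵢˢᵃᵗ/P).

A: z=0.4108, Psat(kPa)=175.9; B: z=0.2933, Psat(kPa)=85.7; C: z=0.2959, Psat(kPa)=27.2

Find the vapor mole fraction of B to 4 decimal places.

y_B = 0.2574

Raoult's law: Kᵢ = Pᵢˢᵃᵗ/P = Pᵢˢᵃᵗ/99.7.
  K_A = 175.9/99.7 = 1.764293, K_B = 85.7/99.7 = 0.859579, K_C = 27.2/99.7 = 0.272818
Iterate (Newton) starting at ψ = 0.5:
  ψ = 0.5000: g = -0.15524, g' = -0.5186 → ψ = 0.2007
  ψ = 0.2007: g = -0.02210, g' = -0.4010 → ψ = 0.1456
  ψ = 0.1456: g = -0.00016, g' = -0.3961 → ψ = 0.1452
Converged at ψ = 0.1452.
Compositions from xᵢ = zᵢ/(1+ψ(Kᵢ−1)), yᵢ = Kᵢxᵢ:
  A: x = 0.3698, y = 0.6524
  B: x = 0.2994, y = 0.2574
  C: x = 0.3308, y = 0.0903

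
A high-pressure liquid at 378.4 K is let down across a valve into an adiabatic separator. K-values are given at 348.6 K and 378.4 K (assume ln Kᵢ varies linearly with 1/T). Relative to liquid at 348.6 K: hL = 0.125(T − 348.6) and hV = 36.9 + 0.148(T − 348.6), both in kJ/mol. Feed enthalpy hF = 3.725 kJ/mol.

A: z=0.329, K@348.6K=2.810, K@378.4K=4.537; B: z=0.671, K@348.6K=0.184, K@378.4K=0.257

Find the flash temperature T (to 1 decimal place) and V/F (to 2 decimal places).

Adiabatic flash: solve Rachford–Rice at each trial T, then check hF = ψ·hV(T) + (1−ψ)·hL(T).
  T = 348.6 K: K = (2.810, 0.184), RR gives ψ = 0.032, H_out = 1.198 kJ/mol
  T = 378.4 K: K = (4.537, 0.257), RR gives ψ = 0.253, H_out = 13.238 kJ/mol
  T = 363.5 K: K = (3.606, 0.219), RR gives ψ = 0.164, H_out = 7.960 kJ/mol
  T = 356.1 K: K = (3.194, 0.201), RR gives ψ = 0.106, H_out = 4.869 kJ/mol
  T = 352.4 K: K = (3.001, 0.193), RR gives ψ = 0.072, H_out = 3.141 kJ/mol
  T = 354.2 K: K = (3.094, 0.197), RR gives ψ = 0.089, H_out = 4.000 kJ/mol
Linear interpolation between T = 352.4 (H_out = 3.141) and T = 354.2 (H_out = 4.000) on hF = 3.725 gives T ≈ 353.6 K, at which ψ = 0.08.

T = 353.6 K, V/F = 0.08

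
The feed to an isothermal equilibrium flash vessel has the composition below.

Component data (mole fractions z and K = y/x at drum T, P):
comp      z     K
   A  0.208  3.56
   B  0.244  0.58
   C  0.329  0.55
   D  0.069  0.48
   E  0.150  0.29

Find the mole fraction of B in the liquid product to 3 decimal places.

Let ψ = V/F and solve Σ zᵢ(Kᵢ−1)/(1+ψ(Kᵢ−1)) = 0.
Check two-phase: ΣzᵢKᵢ = 1.140 > 1 and Σzᵢ/Kᵢ = 1.738 > 1, so g(0) = 0.140 > 0 and g(1) = -0.738 < 0.
Newton–Raphson from ψ = 0.5:
  ψ = 0.500: g = -0.3008, g' = -0.658 → ψ = 0.043
  ψ = 0.043: g = 0.0781, g' = -1.321 → ψ = 0.102
  ψ = 0.102: g = 0.0074, g' = -1.086 → ψ = 0.109
Converged at ψ = 0.109.
Compositions from xᵢ = zᵢ/(1+ψ(Kᵢ−1)), yᵢ = Kᵢxᵢ:
  A: x = 0.163, y = 0.579
  B: x = 0.256, y = 0.148
  C: x = 0.346, y = 0.190
  D: x = 0.073, y = 0.035
  E: x = 0.163, y = 0.047

x_B = 0.256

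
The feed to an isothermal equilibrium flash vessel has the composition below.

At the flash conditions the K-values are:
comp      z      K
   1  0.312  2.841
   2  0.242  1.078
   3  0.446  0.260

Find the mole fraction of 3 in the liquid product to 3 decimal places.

Material balance + equilibrium reduce to Σ zᵢ(Kᵢ−1)/(1+V/F(Kᵢ−1)) = 0.
Feasibility: ΣzᵢKᵢ = 1.263, Σzᵢ/Kᵢ = 2.050 — both > 1, two phases present.
Newton iteration, V/F⁰ = 0.67:
  V/F = 0.670: g = -0.3795, g' = -1.174 → V/F = 0.347
  V/F = 0.347: g = -0.0750, g' = -0.837 → V/F = 0.257
  V/F = 0.257: g = 0.0007, g' = -0.861 → V/F = 0.258
Converged at V/F = 0.258.
Compositions from xᵢ = zᵢ/(1+V/F(Kᵢ−1)), yᵢ = Kᵢxᵢ:
  1: x = 0.212, y = 0.601
  2: x = 0.237, y = 0.256
  3: x = 0.551, y = 0.143

x_3 = 0.551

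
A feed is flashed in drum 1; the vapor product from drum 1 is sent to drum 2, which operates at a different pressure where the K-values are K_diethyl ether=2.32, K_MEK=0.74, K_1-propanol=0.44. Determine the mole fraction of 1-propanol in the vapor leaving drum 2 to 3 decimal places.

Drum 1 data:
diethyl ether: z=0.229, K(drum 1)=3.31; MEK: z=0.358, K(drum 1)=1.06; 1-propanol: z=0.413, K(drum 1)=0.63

y_1-propanol (drum 2) = 0.170

Drum 1:
Newton–Raphson from ψ₁ = 0.45:
  ψ₁ = 0.450: g = 0.0970, g' = -0.376 → ψ₁ = 0.708
  ψ₁ = 0.708: g = 0.0144, g' = -0.281 → ψ₁ = 0.759
  ψ₁ = 0.759: g = 0.0002, g' = -0.272 → ψ₁ = 0.760
Converged at ψ₁ = 0.760.
Drum-1 compositions:
  diethyl ether: x = 0.083, y = 0.275
  MEK: x = 0.342, y = 0.363
  1-propanol: x = 0.574, y = 0.362
Drum-2 feed = drum-1 vapor: z₂ = (0.2751, 0.3629, 0.3619).
Drum 2:
Rachford–Rice: g(ψ₂) = Σ zᵢ(Kᵢ−1)/(1+ψ₂(Kᵢ−1)) = 0.
Check two-phase: ΣzᵢKᵢ = 1.066 > 1 and Σzᵢ/Kᵢ = 1.432 > 1, so g(0) = 0.066 > 0 and g(1) = -0.432 < 0.
Iterate (Newton) starting at ψ₂ = 0.47:
  ψ₂ = 0.470: g = -0.1584, g' = -0.423 → ψ₂ = 0.096
  ψ₂ = 0.096: g = 0.0114, g' = -0.530 → ψ₂ = 0.117
  ψ₂ = 0.117: g = 0.0002, g' = -0.516 → ψ₂ = 0.118
Converged at ψ₂ = 0.118.
  diethyl ether: x = 0.238, y = 0.552
  MEK: x = 0.374, y = 0.277
  1-propanol: x = 0.387, y = 0.170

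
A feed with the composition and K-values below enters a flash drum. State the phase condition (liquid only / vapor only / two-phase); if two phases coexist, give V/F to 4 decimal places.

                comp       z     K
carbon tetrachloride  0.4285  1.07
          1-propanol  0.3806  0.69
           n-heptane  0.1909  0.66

ΣzᵢKᵢ = 0.8471; Σzᵢ/Kᵢ = 1.2413.
Since ΣzᵢKᵢ < 1 the mixture is below its bubble point — single liquid phase.

liquid only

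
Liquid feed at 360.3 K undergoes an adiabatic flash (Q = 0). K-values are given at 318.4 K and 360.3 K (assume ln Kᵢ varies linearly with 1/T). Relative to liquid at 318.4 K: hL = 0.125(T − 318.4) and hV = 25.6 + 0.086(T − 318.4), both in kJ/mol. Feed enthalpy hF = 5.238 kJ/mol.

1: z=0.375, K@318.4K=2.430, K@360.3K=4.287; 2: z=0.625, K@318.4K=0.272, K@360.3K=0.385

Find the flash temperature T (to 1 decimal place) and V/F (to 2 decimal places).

T = 326.2 K, V/F = 0.17

Adiabatic flash: solve Rachford–Rice at each trial T, then check hF = ψ·hV(T) + (1−ψ)·hL(T).
  T = 318.4 K: K = (2.430, 0.272), RR gives ψ = 0.078, H_out = 1.998 kJ/mol
  T = 360.3 K: K = (4.287, 0.385), RR gives ψ = 0.420, H_out = 15.294 kJ/mol
  T = 339.4 K: K = (3.287, 0.327), RR gives ψ = 0.284, H_out = 9.665 kJ/mol
  T = 328.9 K: K = (2.840, 0.299), RR gives ψ = 0.195, H_out = 6.235 kJ/mol
  T = 323.6 K: K = (2.628, 0.285), RR gives ψ = 0.141, H_out = 4.229 kJ/mol
  T = 326.2 K: K = (2.731, 0.292), RR gives ψ = 0.169, H_out = 5.242 kJ/mol
  T = 324.9 K: K = (2.679, 0.289), RR gives ψ = 0.155, H_out = 4.743 kJ/mol
Linear interpolation between T = 324.9 (H_out = 4.743) and T = 326.2 (H_out = 5.242) on hF = 5.238 gives T ≈ 326.2 K, at which ψ = 0.17.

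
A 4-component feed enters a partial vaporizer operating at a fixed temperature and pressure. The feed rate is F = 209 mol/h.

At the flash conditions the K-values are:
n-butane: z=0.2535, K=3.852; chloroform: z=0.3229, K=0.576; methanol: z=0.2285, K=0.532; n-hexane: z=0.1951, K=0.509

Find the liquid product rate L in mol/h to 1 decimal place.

L = 147.3 mol/h

Material balance + equilibrium reduce to Σ zᵢ(Kᵢ−1)/(1+V/F(Kᵢ−1)) = 0.
Check two-phase: ΣzᵢKᵢ = 1.3833 > 1 and Σzᵢ/Kᵢ = 1.4392 > 1, so g(0) = 0.3833 > 0 and g(1) = -0.4392 < 0.
Newton iteration, V/F⁰ = 0.5:
  V/F = 0.5000: g = -0.14230, g' = -0.6117 → V/F = 0.2674
  V/F = 0.2674: g = 0.02326, g' = -0.8653 → V/F = 0.2943
  V/F = 0.2943: g = 0.00067, g' = -0.8169 → V/F = 0.2951
Converged at V/F = 0.2951.
Then V = V/F·F = 0.2951·209 = 61.7 mol/h and L = F − V = 147.3 mol/h.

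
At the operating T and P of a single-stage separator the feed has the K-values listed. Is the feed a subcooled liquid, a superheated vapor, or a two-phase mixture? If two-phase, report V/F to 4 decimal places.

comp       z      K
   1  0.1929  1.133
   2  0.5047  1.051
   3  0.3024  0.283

subcooled liquid

ΣzᵢKᵢ = 0.8346; Σzᵢ/Kᵢ = 1.7190.
Since ΣzᵢKᵢ < 1 the mixture is below its bubble point — single liquid phase.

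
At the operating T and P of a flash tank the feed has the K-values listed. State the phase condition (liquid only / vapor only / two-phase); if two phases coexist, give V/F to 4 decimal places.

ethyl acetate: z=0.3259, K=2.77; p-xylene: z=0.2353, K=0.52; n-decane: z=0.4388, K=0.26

ΣzᵢKᵢ = 1.1392; Σzᵢ/Kᵢ = 2.2578.
Both exceed 1, so a two-phase solution exists.
Iterate (Newton) starting at ψ = 0.49:
  ψ = 0.4900: g = -0.34819, g' = -0.9769 → ψ = 0.1336
  ψ = 0.1336: g = -0.01449, g' = -1.0256 → ψ = 0.1195
  ψ = 0.1195: g = 0.00014, g' = -1.0459 → ψ = 0.1196
Converged at ψ = 0.1196.

two-phase, V/F = 0.1196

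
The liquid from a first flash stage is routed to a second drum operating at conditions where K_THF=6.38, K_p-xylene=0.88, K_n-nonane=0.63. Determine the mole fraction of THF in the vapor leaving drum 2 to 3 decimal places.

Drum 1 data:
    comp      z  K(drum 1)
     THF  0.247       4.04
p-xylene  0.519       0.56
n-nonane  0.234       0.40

y_THF (drum 2) = 0.238

Drum 1:
Rachford–Rice: g(ψ₁) = Σ zᵢ(Kᵢ−1)/(1+ψ₁(Kᵢ−1)) = 0.
Feasibility: ΣzᵢKᵢ = 1.382, Σzᵢ/Kᵢ = 1.573 — both > 1, two phases present.
Newton–Raphson from ψ₁ = 0.45:
  ψ₁ = 0.450: g = -0.1600, g' = -0.721 → ψ₁ = 0.228
  ψ₁ = 0.228: g = 0.0268, g' = -1.033 → ψ₁ = 0.254
  ψ₁ = 0.254: g = 0.0008, g' = -0.971 → ψ₁ = 0.255
Converged at ψ₁ = 0.255.
Drum-1 compositions:
  THF: x = 0.139, y = 0.562
  p-xylene: x = 0.585, y = 0.327
  n-nonane: x = 0.276, y = 0.111
Drum-2 feed = drum-1 liquid: z₂ = (0.1391, 0.5846, 0.2763).
Drum 2:
Material balance + equilibrium reduce to Σ zᵢ(Kᵢ−1)/(1+ψ₂(Kᵢ−1)) = 0.
Feasibility: ΣzᵢKᵢ = 1.576, Σzᵢ/Kᵢ = 1.125 — both > 1, two phases present.
Newton iteration, ψ₂⁰ = 0.46:
  ψ₂ = 0.460: g = 0.0180, g' = -0.398 → ψ₂ = 0.505
  ψ₂ = 0.505: g = 0.0009, g' = -0.358 → ψ₂ = 0.508
Converged at ψ₂ = 0.508.
  THF: x = 0.037, y = 0.238
  p-xylene: x = 0.623, y = 0.548
  n-nonane: x = 0.340, y = 0.214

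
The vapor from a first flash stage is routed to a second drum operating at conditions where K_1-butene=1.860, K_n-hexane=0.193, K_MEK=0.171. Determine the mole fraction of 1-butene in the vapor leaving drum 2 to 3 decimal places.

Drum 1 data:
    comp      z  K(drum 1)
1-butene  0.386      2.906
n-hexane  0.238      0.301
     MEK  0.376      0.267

Drum 1:
Rachford–Rice: g(ψ₁) = Σ zᵢ(Kᵢ−1)/(1+ψ₁(Kᵢ−1)) = 0.
g(0) = ΣzᵢKᵢ − 1 = 0.294 and g(1) = 1 − Σzᵢ/Kᵢ = -1.332, so a root lies in (0, 1).
Newton iteration, ψ₁⁰ = 0.55:
  ψ₁ = 0.550: g = -0.3729, g' = -1.208 → ψ₁ = 0.241
  ψ₁ = 0.241: g = -0.0311, g' = -1.124 → ψ₁ = 0.214
Converged at ψ₁ = 0.214.
Drum-1 compositions:
  1-butene: x = 0.274, y = 0.797
  n-hexane: x = 0.280, y = 0.084
  MEK: x = 0.446, y = 0.119
Drum-2 feed = drum-1 vapor: z₂ = (0.7967, 0.0842, 0.1191).
Drum 2:
Let ψ₂ = V/F and solve Σ zᵢ(Kᵢ−1)/(1+ψ₂(Kᵢ−1)) = 0.
g(0) = ΣzᵢKᵢ − 1 = 0.518 and g(1) = 1 − Σzᵢ/Kᵢ = -0.561, so a root lies in (0, 1).
Newton iteration, ψ₂⁰ = 0.34:
  ψ₂ = 0.340: g = 0.2990, g' = -0.616 → ψ₂ = 0.826
  ψ₂ = 0.826: g = -0.1159, g' = -1.516 → ψ₂ = 0.749
  ψ₂ = 0.749: g = -0.0158, g' = -1.139 → ψ₂ = 0.735
Converged at ψ₂ = 0.735.
  1-butene: x = 0.488, y = 0.908
  n-hexane: x = 0.207, y = 0.040
  MEK: x = 0.305, y = 0.052

y_1-butene (drum 2) = 0.908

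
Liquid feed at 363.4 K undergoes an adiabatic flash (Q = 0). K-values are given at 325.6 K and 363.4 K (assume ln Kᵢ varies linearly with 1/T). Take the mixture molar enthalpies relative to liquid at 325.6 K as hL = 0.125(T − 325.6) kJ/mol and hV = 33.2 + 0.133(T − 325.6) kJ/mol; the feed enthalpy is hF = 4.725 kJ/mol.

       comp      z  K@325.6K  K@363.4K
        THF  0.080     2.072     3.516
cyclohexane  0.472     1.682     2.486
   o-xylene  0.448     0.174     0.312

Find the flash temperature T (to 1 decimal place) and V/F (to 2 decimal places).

Adiabatic flash: solve Rachford–Rice at each trial T, then check hF = ψ·hV(T) + (1−ψ)·hL(T).
  T = 325.6 K: K = (2.072, 1.682, 0.174), RR gives ψ = 0.061, H_out = 2.018 kJ/mol
  T = 363.4 K: K = (3.516, 2.486, 0.312), RR gives ψ = 0.523, H_out = 22.251 kJ/mol
  T = 344.5 K: K = (2.739, 2.067, 0.237), RR gives ψ = 0.334, H_out = 13.515 kJ/mol
  T = 335.1 K: K = (2.393, 1.871, 0.204), RR gives ψ = 0.217, H_out = 8.421 kJ/mol
  T = 330.4 K: K = (2.231, 1.776, 0.189), RR gives ψ = 0.146, H_out = 5.469 kJ/mol
  T = 328.0 K: K = (2.151, 1.729, 0.181), RR gives ψ = 0.106, H_out = 3.809 kJ/mol
Linear interpolation between T = 328.0 (H_out = 3.809) and T = 330.4 (H_out = 5.469) on hF = 4.725 gives T ≈ 329.3 K, at which ψ = 0.13.

T = 329.3 K, V/F = 0.13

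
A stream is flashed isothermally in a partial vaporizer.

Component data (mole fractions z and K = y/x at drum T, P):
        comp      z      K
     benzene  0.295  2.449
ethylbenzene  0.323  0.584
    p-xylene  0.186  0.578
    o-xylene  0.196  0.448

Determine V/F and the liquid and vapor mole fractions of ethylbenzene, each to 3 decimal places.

V/F = 0.160, x_ethylbenzene = 0.346, y_ethylbenzene = 0.202

Newton iteration, V/F⁰ = 0.47:
  V/F = 0.470: g = -0.1567, g' = -0.466 → V/F = 0.134
  V/F = 0.134: g = 0.0159, g' = -0.604 → V/F = 0.160
Converged at V/F = 0.160.
Compositions from xᵢ = zᵢ/(1+V/F(Kᵢ−1)), yᵢ = Kᵢxᵢ:
  benzene: x = 0.239, y = 0.586
  ethylbenzene: x = 0.346, y = 0.202
  p-xylene: x = 0.200, y = 0.115
  o-xylene: x = 0.215, y = 0.096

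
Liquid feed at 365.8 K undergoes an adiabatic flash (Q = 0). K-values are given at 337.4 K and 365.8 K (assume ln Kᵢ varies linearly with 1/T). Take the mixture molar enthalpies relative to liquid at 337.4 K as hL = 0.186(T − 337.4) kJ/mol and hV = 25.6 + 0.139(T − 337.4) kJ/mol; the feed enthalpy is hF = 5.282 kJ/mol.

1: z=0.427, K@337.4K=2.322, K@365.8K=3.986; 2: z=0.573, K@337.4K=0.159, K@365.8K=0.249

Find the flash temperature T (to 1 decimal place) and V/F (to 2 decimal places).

Adiabatic flash: solve Rachford–Rice at each trial T, then check hF = ψ·hV(T) + (1−ψ)·hL(T).
  T = 337.4 K: K = (2.322, 0.159), RR gives ψ = 0.074, H_out = 1.902 kJ/mol
  T = 365.8 K: K = (3.986, 0.249), RR gives ψ = 0.377, H_out = 14.423 kJ/mol
  T = 351.6 K: K = (3.076, 0.201), RR gives ψ = 0.258, H_out = 9.079 kJ/mol
  T = 344.5 K: K = (2.680, 0.179), RR gives ψ = 0.179, H_out = 5.846 kJ/mol
  T = 340.9 K: K = (2.494, 0.169), RR gives ψ = 0.130, H_out = 3.961 kJ/mol
  T = 342.7 K: K = (2.586, 0.174), RR gives ψ = 0.156, H_out = 4.929 kJ/mol
Linear interpolation between T = 342.7 (H_out = 4.929) and T = 344.5 (H_out = 5.846) on hF = 5.282 gives T ≈ 343.4 K, at which ψ = 0.16.

T = 343.4 K, V/F = 0.16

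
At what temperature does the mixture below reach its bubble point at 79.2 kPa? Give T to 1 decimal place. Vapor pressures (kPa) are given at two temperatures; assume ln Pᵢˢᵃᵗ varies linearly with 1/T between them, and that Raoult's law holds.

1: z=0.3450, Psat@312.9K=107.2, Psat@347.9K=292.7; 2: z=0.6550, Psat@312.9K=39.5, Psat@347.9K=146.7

T = 319.5 K

Bubble-point temperature: ΣzᵢPᵢˢᵃᵗ(T) = P. Interpolate ln Pᵢˢᵃᵗ = aᵢ + bᵢ/T.
  T = 312.9 K: ΣzᵢPᵢˢᵃᵗ = 62.86 kPa
  T = 347.9 K: ΣzᵢPᵢˢᵃᵗ = 197.07 kPa
  T = 330.4 K: ΣzᵢPᵢˢᵃᵗ = 114.38 kPa
  T = 321.6 K: ΣzᵢPᵢˢᵃᵗ = 85.27 kPa
  T = 317.2 K: ΣzᵢPᵢˢᵃᵗ = 73.22 kPa
  T = 319.4 K: ΣzᵢPᵢˢᵃᵗ = 79.05 kPa
Interpolating between 319.4 K and 321.6 K gives T ≈ 319.5 K.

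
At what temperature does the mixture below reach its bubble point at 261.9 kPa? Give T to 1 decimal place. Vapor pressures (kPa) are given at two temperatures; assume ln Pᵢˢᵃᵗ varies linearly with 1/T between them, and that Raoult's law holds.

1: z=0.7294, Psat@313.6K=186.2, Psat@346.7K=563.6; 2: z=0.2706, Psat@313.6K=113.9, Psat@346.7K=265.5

T = 326.9 K

Bubble-point temperature: ΣzᵢPᵢˢᵃᵗ(T) = P. Interpolate ln Pᵢˢᵃᵗ = aᵢ + bᵢ/T.
  T = 313.6 K: ΣzᵢPᵢˢᵃᵗ = 166.64 kPa
  T = 346.7 K: ΣzᵢPᵢˢᵃᵗ = 482.93 kPa
  T = 330.1 K: ΣzᵢPᵢˢᵃᵗ = 290.54 kPa
  T = 321.9 K: ΣzᵢPᵢˢᵃᵗ = 221.90 kPa
  T = 326.0 K: ΣzᵢPᵢˢᵃᵗ = 254.32 kPa
  T = 328.1 K: ΣzᵢPᵢˢᵃᵗ = 272.38 kPa
Interpolating between 326.0 K and 328.1 K gives T ≈ 326.9 K.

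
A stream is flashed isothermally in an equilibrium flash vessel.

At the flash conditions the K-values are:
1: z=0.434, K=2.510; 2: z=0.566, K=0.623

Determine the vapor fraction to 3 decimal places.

ψ = 0.776

Let ψ = V/F and solve Σ zᵢ(Kᵢ−1)/(1+ψ(Kᵢ−1)) = 0.
g(0) = ΣzᵢKᵢ − 1 = 0.442 and g(1) = 1 − Σzᵢ/Kᵢ = -0.081, so a root lies in (0, 1).
Binary case is linear: z₁(K₁−1)(1+ψ(K₂−1)) + z₂(K₂−1)(1+ψ(K₁−1)) = 0
⇒ ψ = [z₁(K₁−1)+z₂(K₂−1)] / [−(K₁−1)(K₂−1)] = 0.4420/0.5693 = 0.776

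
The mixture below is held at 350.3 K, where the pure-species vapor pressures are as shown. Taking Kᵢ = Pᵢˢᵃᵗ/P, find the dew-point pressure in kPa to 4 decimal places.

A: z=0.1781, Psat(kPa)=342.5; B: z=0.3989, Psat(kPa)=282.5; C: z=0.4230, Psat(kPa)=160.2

At the dew point ψ → 1, so Σzᵢ/Kᵢ = 1 with Kᵢ = Pᵢˢᵃᵗ/P ⇒ 1/P = Σzᵢ/Pᵢˢᵃᵗ.
1/P = 0.1781/342.5 + 0.3989/282.5 + 0.4230/160.2 = 0.0045725 ⇒ P = 218.6995 kPa

Pdew = 218.6995 kPa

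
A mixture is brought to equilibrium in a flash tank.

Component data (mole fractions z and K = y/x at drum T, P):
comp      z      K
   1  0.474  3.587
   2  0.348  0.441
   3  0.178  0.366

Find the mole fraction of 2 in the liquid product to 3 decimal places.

Material balance + equilibrium reduce to Σ zᵢ(Kᵢ−1)/(1+V/F(Kᵢ−1)) = 0.
Check two-phase: ΣzᵢKᵢ = 1.919 > 1 and Σzᵢ/Kᵢ = 1.408 > 1, so g(0) = 0.919 > 0 and g(1) = -0.408 < 0.
Newton iteration, V/F⁰ = 0.5:
  V/F = 0.500: g = 0.0994, g' = -0.966 → V/F = 0.603
  V/F = 0.603: g = 0.0029, g' = -0.919 → V/F = 0.606
Converged at V/F = 0.606.
Compositions from xᵢ = zᵢ/(1+V/F(Kᵢ−1)), yᵢ = Kᵢxᵢ:
  1: x = 0.185, y = 0.662
  2: x = 0.526, y = 0.232
  3: x = 0.289, y = 0.106

x_2 = 0.526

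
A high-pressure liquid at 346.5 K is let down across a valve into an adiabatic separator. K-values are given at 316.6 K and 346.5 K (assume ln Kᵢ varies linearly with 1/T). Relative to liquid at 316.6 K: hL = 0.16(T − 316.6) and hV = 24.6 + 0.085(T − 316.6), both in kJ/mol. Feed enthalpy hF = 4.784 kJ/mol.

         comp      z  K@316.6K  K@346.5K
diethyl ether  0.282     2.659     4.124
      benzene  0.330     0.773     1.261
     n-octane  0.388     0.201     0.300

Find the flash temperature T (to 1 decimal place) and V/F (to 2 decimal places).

Adiabatic flash: solve Rachford–Rice at each trial T, then check hF = ψ·hV(T) + (1−ψ)·hL(T).
  T = 316.6 K: K = (2.659, 0.773, 0.201), RR gives ψ = 0.086, H_out = 2.119 kJ/mol
  T = 346.5 K: K = (4.124, 1.261, 0.300), RR gives ψ = 0.502, H_out = 16.018 kJ/mol
  T = 331.6 K: K = (3.347, 0.999, 0.248), RR gives ψ = 0.313, H_out = 9.737 kJ/mol
  T = 324.1 K: K = (2.991, 0.881, 0.224), RR gives ψ = 0.206, H_out = 6.140 kJ/mol
  T = 320.4 K: K = (2.824, 0.827, 0.212), RR gives ψ = 0.149, H_out = 4.220 kJ/mol
  T = 322.2 K: K = (2.905, 0.853, 0.218), RR gives ψ = 0.177, H_out = 5.168 kJ/mol
Linear interpolation between T = 320.4 (H_out = 4.220) and T = 322.2 (H_out = 5.168) on hF = 4.784 gives T ≈ 321.5 K, at which ψ = 0.17.

T = 321.5 K, V/F = 0.17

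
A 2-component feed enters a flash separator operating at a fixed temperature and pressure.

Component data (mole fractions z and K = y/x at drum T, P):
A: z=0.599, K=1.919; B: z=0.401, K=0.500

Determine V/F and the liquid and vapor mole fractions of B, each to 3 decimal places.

V/F = 0.762, x_B = 0.648, y_B = 0.324

Material balance + equilibrium reduce to Σ zᵢ(Kᵢ−1)/(1+V/F(Kᵢ−1)) = 0.
Check two-phase: ΣzᵢKᵢ = 1.350 > 1 and Σzᵢ/Kᵢ = 1.114 > 1, so g(0) = 0.350 > 0 and g(1) = -0.114 < 0.
Binary case is linear: z₁(K₁−1)(1+V/F(K₂−1)) + z₂(K₂−1)(1+V/F(K₁−1)) = 0
⇒ V/F = [z₁(K₁−1)+z₂(K₂−1)] / [−(K₁−1)(K₂−1)] = 0.3500/0.4595 = 0.762
Compositions from xᵢ = zᵢ/(1+V/F(Kᵢ−1)), yᵢ = Kᵢxᵢ:
  A: x = 0.352, y = 0.676
  B: x = 0.648, y = 0.324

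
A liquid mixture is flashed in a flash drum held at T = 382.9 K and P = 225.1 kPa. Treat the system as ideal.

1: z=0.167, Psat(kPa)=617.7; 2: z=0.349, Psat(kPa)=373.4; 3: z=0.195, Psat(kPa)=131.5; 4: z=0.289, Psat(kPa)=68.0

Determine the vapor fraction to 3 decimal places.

ψ = 0.360

Raoult's law: Kᵢ = Pᵢˢᵃᵗ/P = Pᵢˢᵃᵗ/225.1.
  K_1 = 617.7/225.1 = 2.74411, K_2 = 373.4/225.1 = 1.65882, K_3 = 131.5/225.1 = 0.58418, K_4 = 68.0/225.1 = 0.30209
Newton–Raphson from ψ = 0.5:
  ψ = 0.500: g = -0.0836, g' = -0.617 → ψ = 0.364
  ψ = 0.364: g = -0.0025, g' = -0.588 → ψ = 0.360
Converged at ψ = 0.360.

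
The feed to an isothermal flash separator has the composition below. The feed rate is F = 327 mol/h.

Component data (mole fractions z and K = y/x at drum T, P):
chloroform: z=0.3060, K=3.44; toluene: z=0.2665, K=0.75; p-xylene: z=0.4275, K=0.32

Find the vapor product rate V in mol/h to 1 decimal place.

V = 96.0 mol/h

Material balance + equilibrium reduce to Σ zᵢ(Kᵢ−1)/(1+ψ(Kᵢ−1)) = 0.
Check two-phase: ΣzᵢKᵢ = 1.3893 > 1 and Σzᵢ/Kᵢ = 1.7802 > 1, so g(0) = 0.3893 > 0 and g(1) = -0.7802 < 0.
Newton–Raphson from ψ = 0.5:
  ψ = 0.5000: g = -0.18027, g' = -0.8452 → ψ = 0.2867
  ψ = 0.2867: g = 0.00644, g' = -0.9550 → ψ = 0.2935
Converged at ψ = 0.2935.
Then V = ψ·F = 0.2935·327 = 96.0 mol/h and L = F − V = 231.0 mol/h.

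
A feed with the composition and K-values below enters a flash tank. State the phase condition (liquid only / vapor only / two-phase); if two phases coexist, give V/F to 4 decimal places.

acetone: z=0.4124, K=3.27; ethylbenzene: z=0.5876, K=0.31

ΣzᵢKᵢ = 1.5307; Σzᵢ/Kᵢ = 2.0216.
Both exceed 1, so a two-phase solution exists.
Let ψ = V/F and solve Σ zᵢ(Kᵢ−1)/(1+ψ(Kᵢ−1)) = 0.
Binary case is linear: z₁(K₁−1)(1+ψ(K₂−1)) + z₂(K₂−1)(1+ψ(K₁−1)) = 0
⇒ ψ = [z₁(K₁−1)+z₂(K₂−1)] / [−(K₁−1)(K₂−1)] = 0.53070/1.56630 = 0.3388

two-phase, V/F = 0.3388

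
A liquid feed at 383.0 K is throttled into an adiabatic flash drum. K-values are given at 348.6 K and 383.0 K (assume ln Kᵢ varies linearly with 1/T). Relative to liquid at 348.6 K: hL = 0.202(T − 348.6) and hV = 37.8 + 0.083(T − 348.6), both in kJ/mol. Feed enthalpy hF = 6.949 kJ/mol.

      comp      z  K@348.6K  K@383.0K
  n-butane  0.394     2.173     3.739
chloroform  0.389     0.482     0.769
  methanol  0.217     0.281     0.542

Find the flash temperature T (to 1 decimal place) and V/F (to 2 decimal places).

Adiabatic flash: solve Rachford–Rice at each trial T, then check hF = ψ·hV(T) + (1−ψ)·hL(T).
  T = 348.6 K: K = (2.173, 0.482, 0.281), RR gives ψ = 0.149, H_out = 5.650 kJ/mol
  T = 383.0 K: K = (3.739, 0.769, 0.542), RR gives ψ = 0.971, H_out = 39.683 kJ/mol
  T = 365.8 K: K = (2.887, 0.616, 0.396), RR gives ψ = 0.516, H_out = 21.915 kJ/mol
  T = 357.2 K: K = (2.513, 0.546, 0.335), RR gives ψ = 0.338, H_out = 14.162 kJ/mol
  T = 352.9 K: K = (2.339, 0.514, 0.307), RR gives ψ = 0.247, H_out = 10.079 kJ/mol
  T = 350.8 K: K = (2.257, 0.498, 0.294), RR gives ψ = 0.200, H_out = 7.971 kJ/mol
Linear interpolation between T = 348.6 (H_out = 5.650) and T = 350.8 (H_out = 7.971) on hF = 6.949 gives T ≈ 349.8 K, at which ψ = 0.18.

T = 349.8 K, V/F = 0.18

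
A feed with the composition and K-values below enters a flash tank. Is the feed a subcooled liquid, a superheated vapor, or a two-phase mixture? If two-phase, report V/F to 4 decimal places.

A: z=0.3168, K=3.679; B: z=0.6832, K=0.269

ΣzᵢKᵢ = 1.3493; Σzᵢ/Kᵢ = 2.6259.
Both exceed 1, so a two-phase solution exists.
Let ψ = V/F and solve Σ zᵢ(Kᵢ−1)/(1+ψ(Kᵢ−1)) = 0.
Binary case is linear: z₁(K₁−1)(1+ψ(K₂−1)) + z₂(K₂−1)(1+ψ(K₁−1)) = 0
⇒ ψ = [z₁(K₁−1)+z₂(K₂−1)] / [−(K₁−1)(K₂−1)] = 0.34929/1.95835 = 0.1784

two-phase, V/F = 0.1784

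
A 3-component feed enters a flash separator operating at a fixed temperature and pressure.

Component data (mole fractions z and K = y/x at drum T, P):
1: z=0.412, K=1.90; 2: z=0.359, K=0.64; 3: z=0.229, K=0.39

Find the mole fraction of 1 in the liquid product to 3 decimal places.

Iterate (Newton) starting at V/F = 0.5:
  V/F = 0.500: g = -0.1029, g' = -0.404 → V/F = 0.246
  V/F = 0.246: g = -0.0024, g' = -0.398 → V/F = 0.240
Converged at V/F = 0.240.
Compositions from xᵢ = zᵢ/(1+V/F(Kᵢ−1)), yᵢ = Kᵢxᵢ:
  1: x = 0.339, y = 0.644
  2: x = 0.393, y = 0.251
  3: x = 0.268, y = 0.105

x_1 = 0.339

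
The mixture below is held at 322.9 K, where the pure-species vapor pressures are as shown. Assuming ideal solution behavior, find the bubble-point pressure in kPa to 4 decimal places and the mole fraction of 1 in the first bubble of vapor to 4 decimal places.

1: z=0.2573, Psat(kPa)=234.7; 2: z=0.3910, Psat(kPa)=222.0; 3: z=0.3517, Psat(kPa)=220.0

At the bubble point ψ → 0, so ΣzᵢKᵢ = 1 with Kᵢ = Pᵢˢᵃᵗ/P ⇒ P = ΣzᵢPᵢˢᵃᵗ.
P = 0.2573·234.7 + 0.3910·222.0 + 0.3517·220.0 = 224.5643 kPa
yᵢ = zᵢPᵢˢᵃᵗ/P ⇒ y_1 = 0.2573·234.7/224.5643 = 0.2689

Pbub = 224.5643 kPa, y_1 = 0.2689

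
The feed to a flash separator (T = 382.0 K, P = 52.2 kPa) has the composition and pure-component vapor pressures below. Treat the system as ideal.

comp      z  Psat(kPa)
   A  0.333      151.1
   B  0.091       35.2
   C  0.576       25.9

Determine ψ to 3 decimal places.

ψ = 0.340

Raoult's law: Kᵢ = Pᵢˢᵃᵗ/P = Pᵢˢᵃᵗ/52.2.
  K_A = 151.1/52.2 = 2.89464, K_B = 35.2/52.2 = 0.67433, K_C = 25.9/52.2 = 0.49617
Rachford–Rice: g(ψ) = Σ zᵢ(Kᵢ−1)/(1+ψ(Kᵢ−1)) = 0.
Check two-phase: ΣzᵢKᵢ = 1.311 > 1 and Σzᵢ/Kᵢ = 1.411 > 1, so g(0) = 0.311 > 0 and g(1) = -0.411 < 0.
Newton iteration, ψ⁰ = 0.5:
  ψ = 0.500: g = -0.0993, g' = -0.590 → ψ = 0.332
  ψ = 0.332: g = 0.0058, g' = -0.674 → ψ = 0.340
Converged at ψ = 0.340.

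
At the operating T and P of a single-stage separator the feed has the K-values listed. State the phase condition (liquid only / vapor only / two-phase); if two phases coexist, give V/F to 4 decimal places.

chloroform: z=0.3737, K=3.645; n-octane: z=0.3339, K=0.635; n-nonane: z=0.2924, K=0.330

ΣzᵢKᵢ = 1.6707; Σzᵢ/Kᵢ = 1.5144.
Both exceed 1, so a two-phase solution exists.
Rachford–Rice: g(ψ) = Σ zᵢ(Kᵢ−1)/(1+ψ(Kᵢ−1)) = 0.
Newton–Raphson from ψ = 0.5:
  ψ = 0.5000: g = -0.01809, g' = -0.8481 → ψ = 0.4787
  ψ = 0.4787: g = 0.00011, g' = -0.8589 → ψ = 0.4788
Converged at ψ = 0.4788.

two-phase, V/F = 0.4788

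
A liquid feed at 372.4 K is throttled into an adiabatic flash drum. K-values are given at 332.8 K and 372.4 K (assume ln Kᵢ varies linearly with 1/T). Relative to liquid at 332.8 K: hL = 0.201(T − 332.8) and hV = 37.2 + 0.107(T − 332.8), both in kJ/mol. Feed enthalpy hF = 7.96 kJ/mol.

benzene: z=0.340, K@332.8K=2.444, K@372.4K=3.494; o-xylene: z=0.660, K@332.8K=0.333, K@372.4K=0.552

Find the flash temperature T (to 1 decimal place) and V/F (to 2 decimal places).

T = 343.0 K, V/F = 0.16

Adiabatic flash: solve Rachford–Rice at each trial T, then check hF = ψ·hV(T) + (1−ψ)·hL(T).
  T = 332.8 K: K = (2.444, 0.333), RR gives ψ = 0.053, H_out = 1.960 kJ/mol
  T = 372.4 K: K = (3.494, 0.552), RR gives ψ = 0.494, H_out = 24.507 kJ/mol
  T = 352.6 K: K = (2.952, 0.435), RR gives ψ = 0.263, H_out = 13.290 kJ/mol
  T = 342.7 K: K = (2.693, 0.382), RR gives ψ = 0.160, H_out = 7.807 kJ/mol
  T = 347.6 K: K = (2.820, 0.408), RR gives ψ = 0.211, H_out = 10.544 kJ/mol
  T = 345.1 K: K = (2.755, 0.394), RR gives ψ = 0.185, H_out = 9.156 kJ/mol
Linear interpolation between T = 342.7 (H_out = 7.807) and T = 345.1 (H_out = 9.156) on hF = 7.96 gives T ≈ 343.0 K, at which ψ = 0.16.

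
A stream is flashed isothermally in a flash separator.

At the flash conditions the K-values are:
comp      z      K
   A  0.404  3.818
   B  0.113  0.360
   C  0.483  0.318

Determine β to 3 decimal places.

β = 0.388

Material balance + equilibrium reduce to Σ zᵢ(Kᵢ−1)/(1+β(Kᵢ−1)) = 0.
Feasibility: ΣzᵢKᵢ = 1.737, Σzᵢ/Kᵢ = 1.939 — both > 1, two phases present.
Newton–Raphson from β = 0.5:
  β = 0.500: g = -0.1336, g' = -1.170 → β = 0.386
  β = 0.386: g = 0.0024, g' = -1.232 → β = 0.388
Converged at β = 0.388.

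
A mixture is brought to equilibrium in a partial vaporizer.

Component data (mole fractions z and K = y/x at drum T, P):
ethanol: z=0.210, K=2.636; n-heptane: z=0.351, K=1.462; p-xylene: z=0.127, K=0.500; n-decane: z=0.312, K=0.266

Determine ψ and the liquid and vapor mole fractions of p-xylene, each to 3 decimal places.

Iterate (Newton) starting at ψ = 0.44:
  ψ = 0.440: g = -0.0851, g' = -0.661 → ψ = 0.311
  ψ = 0.311: g = -0.0025, g' = -0.631 → ψ = 0.307
Converged at ψ = 0.307.
Compositions from xᵢ = zᵢ/(1+ψ(Kᵢ−1)), yᵢ = Kᵢxᵢ:
  ethanol: x = 0.140, y = 0.368
  n-heptane: x = 0.307, y = 0.449
  p-xylene: x = 0.150, y = 0.075
  n-decane: x = 0.403, y = 0.107

ψ = 0.307, x_p-xylene = 0.150, y_p-xylene = 0.075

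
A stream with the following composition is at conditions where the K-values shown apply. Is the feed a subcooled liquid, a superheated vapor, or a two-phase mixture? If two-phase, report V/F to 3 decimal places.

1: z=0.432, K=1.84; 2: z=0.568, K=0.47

two-phase, V/F = 0.139

ΣzᵢKᵢ = 1.062; Σzᵢ/Kᵢ = 1.443.
Both exceed 1, so a two-phase solution exists.
Rachford–Rice: g(ψ) = Σ zᵢ(Kᵢ−1)/(1+ψ(Kᵢ−1)) = 0.
Newton iteration, ψ⁰ = 0.32:
  ψ = 0.320: g = -0.0765, g' = -0.421 → ψ = 0.138
  ψ = 0.138: g = 0.0003, g' = -0.430 → ψ = 0.139
Converged at ψ = 0.139.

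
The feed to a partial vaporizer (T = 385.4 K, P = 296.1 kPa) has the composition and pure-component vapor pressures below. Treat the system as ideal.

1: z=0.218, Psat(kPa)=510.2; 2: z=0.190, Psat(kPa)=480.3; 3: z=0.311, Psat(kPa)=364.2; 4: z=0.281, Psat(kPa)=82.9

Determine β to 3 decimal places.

Raoult's law: Kᵢ = Pᵢˢᵃᵗ/P = Pᵢˢᵃᵗ/296.1.
  K_1 = 510.2/296.1 = 1.72307, K_2 = 480.3/296.1 = 1.62209, K_3 = 364.2/296.1 = 1.22999, K_4 = 82.9/296.1 = 0.27997
Let β = V/F and solve Σ zᵢ(Kᵢ−1)/(1+β(Kᵢ−1)) = 0.
Check two-phase: ΣzᵢKᵢ = 1.145 > 1 and Σzᵢ/Kᵢ = 1.500 > 1, so g(0) = 0.145 > 0 and g(1) = -0.500 < 0.
Newton–Raphson from β = 0.5:
  β = 0.500: g = -0.0461, g' = -0.473 → β = 0.403
  β = 0.403: g = -0.0029, g' = -0.418 → β = 0.396
Converged at β = 0.396.

β = 0.396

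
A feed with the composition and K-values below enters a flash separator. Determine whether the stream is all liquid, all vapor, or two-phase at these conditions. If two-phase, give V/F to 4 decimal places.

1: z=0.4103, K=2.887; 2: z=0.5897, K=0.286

two-phase, V/F = 0.2621

ΣzᵢKᵢ = 1.3532; Σzᵢ/Kᵢ = 2.2040.
Both exceed 1, so a two-phase solution exists.
Rachford–Rice: g(ψ) = Σ zᵢ(Kᵢ−1)/(1+ψ(Kᵢ−1)) = 0.
Iterate (Newton) starting at ψ = 0.35:
  ψ = 0.3500: g = -0.09504, g' = -1.0642 → ψ = 0.2607
  ψ = 0.2607: g = 0.00161, g' = -1.1102 → ψ = 0.2621
Converged at ψ = 0.2621.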